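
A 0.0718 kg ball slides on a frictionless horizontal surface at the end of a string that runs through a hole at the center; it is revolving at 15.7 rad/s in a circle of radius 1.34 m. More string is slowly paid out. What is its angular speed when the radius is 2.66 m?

The constraining force is radial, so m r² ω about the center is conserved.
ω₂ = ω₁ (r₁/r₂)² = (15.7)(1.34/2.66)² = 3.984 rad/s.

ω₂ ≈ 3.98 rad/s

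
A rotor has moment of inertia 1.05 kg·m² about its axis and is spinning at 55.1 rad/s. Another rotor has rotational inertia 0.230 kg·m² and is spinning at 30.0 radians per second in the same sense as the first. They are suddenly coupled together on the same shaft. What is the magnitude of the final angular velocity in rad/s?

The coupling torques are internal; angular momentum about the shared axis is conserved.
Taking A's sense as positive: L = (1.050)(55.1) + (0.2300)(30.0) = 64.76 kg·m²·rad/s.
Combined I = 1.050 + 0.2300 = 1.280 kg·m².
ω_f = L / I = 64.76 / 1.280 = 50.59 rad/s.

|ω_f| ≈ 50.6 rad/s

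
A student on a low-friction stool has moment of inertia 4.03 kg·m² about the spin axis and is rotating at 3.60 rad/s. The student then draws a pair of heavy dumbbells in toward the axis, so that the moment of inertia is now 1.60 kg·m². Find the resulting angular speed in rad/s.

ω₂ ≈ 9.07 rad/s

With no external torque about the axis, L is conserved: I₁ω₁ = I₂ω₂.
ω₂ = I₁ω₁ / I₂ = (4.030)(3.60 rad/s) / (1.600) = 9.068 rad/s.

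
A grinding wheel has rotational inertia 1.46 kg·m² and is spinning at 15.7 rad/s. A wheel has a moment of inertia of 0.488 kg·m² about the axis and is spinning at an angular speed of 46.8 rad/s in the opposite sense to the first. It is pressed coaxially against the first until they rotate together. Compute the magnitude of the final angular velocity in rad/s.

|ω_f| ≈ 0.0429 rad/s

The coupling torques are internal; angular momentum about the shared axis is conserved.
Taking A's sense as positive: L = (1.460)(15.7) − (0.4880)(46.8) = 0.08360 kg·m²·rad/s.
Combined I = 1.460 + 0.4880 = 1.948 kg·m².
ω_f = L / I = 0.08360 / 1.948 = 0.04292 rad/s.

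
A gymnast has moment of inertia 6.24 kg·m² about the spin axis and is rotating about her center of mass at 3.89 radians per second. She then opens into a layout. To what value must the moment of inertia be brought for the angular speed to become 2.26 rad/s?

No external torque acts about the spin axis, so angular momentum is conserved.
I₂ = I₁ω₁ / ω₂ = (6.24)(3.89) / (2.26) = 10.74 kg·m².

I₂ ≈ 10.7 kg·m²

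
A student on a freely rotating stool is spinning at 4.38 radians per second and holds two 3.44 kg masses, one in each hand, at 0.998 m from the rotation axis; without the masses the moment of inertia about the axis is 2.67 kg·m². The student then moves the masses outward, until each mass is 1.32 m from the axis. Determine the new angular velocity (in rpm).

With no external torque about the axis, L is conserved: I₁ω₁ = I₂ω₂.
I₁ = 2.67 + 2(3.44)(0.998)² = 9.523 kg·m²; I₂ = 2.67 + 2(3.44)(1.32)² = 14.66 kg·m².
ω₂ = I₁ω₁ / I₂ = (9.523)(4.38 rad/s) / (14.66) = 2.846 rad/s = 27.17 rpm.

ω₂ ≈ 27.2 rpm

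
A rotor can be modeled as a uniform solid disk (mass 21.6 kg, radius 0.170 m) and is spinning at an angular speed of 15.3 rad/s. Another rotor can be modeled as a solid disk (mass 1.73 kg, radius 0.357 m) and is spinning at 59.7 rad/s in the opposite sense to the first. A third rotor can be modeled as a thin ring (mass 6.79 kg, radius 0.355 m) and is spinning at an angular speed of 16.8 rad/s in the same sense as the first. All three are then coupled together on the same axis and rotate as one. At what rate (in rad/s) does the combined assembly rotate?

|ω_f| ≈ 9.83 rad/s

The coupling torques are internal; angular momentum about the shared axis is conserved.
Moments of inertia: I_A = ½(21.6)(0.170)² = 0.3121 kg·m²; I_B = ½(1.73)(0.357)² = 0.1102 kg·m²; I_C = (6.79)(0.355)² = 0.8557 kg·m².
Taking A's sense as positive: L = (0.3121)(15.3) − (0.1102)(59.7) + (0.8557)(16.8) = 12.57 kg·m²·rad/s.
Combined I = 0.3121 + 0.1102 + 0.8557 = 1.278 kg·m².
ω_f = L / I = 12.57 / 1.278 = 9.835 rad/s.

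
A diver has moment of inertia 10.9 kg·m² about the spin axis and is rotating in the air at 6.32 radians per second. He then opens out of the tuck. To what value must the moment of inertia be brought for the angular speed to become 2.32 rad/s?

I₂ ≈ 29.7 kg·m²

No external torque acts about the spin axis, so angular momentum is conserved.
I₂ = I₁ω₁ / ω₂ = (10.9)(6.32) / (2.32) = 29.69 kg·m².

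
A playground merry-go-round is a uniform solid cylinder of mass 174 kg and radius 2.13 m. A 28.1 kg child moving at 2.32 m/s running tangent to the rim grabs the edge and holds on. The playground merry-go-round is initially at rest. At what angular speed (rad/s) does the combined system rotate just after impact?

About the axle the impulsive forces during the collision are internal, so angular momentum about that axis is conserved.
I_p = ½(174)(2.13)² = 394.7 kg·m². Taking the sense of the child's angular momentum as positive, L_{child} = m v R = (28.1)(2.32)(2.13) = 138.9 kg·m²/s.
L_i = 0 + 138.9 = 138.9 kg·m²/s.
After sticking, I_f = I_p + m R² = 394.7 + (28.1)(2.13)² = 522.2 kg·m².
ω_f = L_i / I_f = 138.9 / 522.2 = 0.2659 rad/s.

|ω_f| ≈ 0.266 rad/s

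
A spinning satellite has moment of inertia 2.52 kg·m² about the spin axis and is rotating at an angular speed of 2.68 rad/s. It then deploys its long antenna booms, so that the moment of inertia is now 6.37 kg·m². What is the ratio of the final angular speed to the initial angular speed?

ω₂/ω₁ ≈ 0.396

With no external torque about the axis, L is conserved: I₁ω₁ = I₂ω₂.
ω₂/ω₁ = I₁/I₂ = 2.520 / 6.370 = 0.3956.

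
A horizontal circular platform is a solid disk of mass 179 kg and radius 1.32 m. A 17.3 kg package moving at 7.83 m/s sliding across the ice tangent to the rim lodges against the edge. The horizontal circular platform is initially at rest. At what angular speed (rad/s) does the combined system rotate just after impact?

The axle reaction passes through the central axle and exerts no torque about it; angular momentum about the central axle is conserved through the impact.
I_p = ½(179)(1.32)² = 155.9 kg·m². Taking the sense of the package's angular momentum as positive, L_{package} = m v R = (17.3)(7.83)(1.32) = 178.8 kg·m²/s.
L_i = 0 + 178.8 = 178.8 kg·m²/s.
After sticking, I_f = I_p + m R² = 155.9 + (17.3)(1.32)² = 186.1 kg·m².
ω_f = L_i / I_f = 178.8 / 186.1 = 0.9609 rad/s.

|ω_f| ≈ 0.961 rad/s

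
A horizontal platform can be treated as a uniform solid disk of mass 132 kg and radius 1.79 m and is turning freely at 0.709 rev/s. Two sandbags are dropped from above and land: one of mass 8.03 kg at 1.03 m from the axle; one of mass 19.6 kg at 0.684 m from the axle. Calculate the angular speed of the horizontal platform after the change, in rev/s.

The added mass arrives with no angular momentum about the axle, and any external torque about the axle is negligible, so the system's angular momentum is conserved.
I_p = ½(132)(1.79)² = 211.5 kg·m².
Added inertia Σmr² = (8.03)(1.03)² + (19.6)(0.684)² = 17.69 kg·m²; I_f = 211.5 + 17.69 = 229.2 kg·m².
ω_f = I_p ω_i / I_f = (211.5)(0.709) / 229.2 = 0.6543 rev/s.

ω_f ≈ 0.654 rev/s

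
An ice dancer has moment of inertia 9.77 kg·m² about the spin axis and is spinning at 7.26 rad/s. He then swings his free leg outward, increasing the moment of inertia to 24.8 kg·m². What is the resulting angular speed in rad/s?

With no external torque about the axis, L is conserved: I₁ω₁ = I₂ω₂.
ω₂ = I₁ω₁ / I₂ = (9.770)(7.26 rad/s) / (24.80) = 2.860 rad/s.

ω₂ ≈ 2.86 rad/s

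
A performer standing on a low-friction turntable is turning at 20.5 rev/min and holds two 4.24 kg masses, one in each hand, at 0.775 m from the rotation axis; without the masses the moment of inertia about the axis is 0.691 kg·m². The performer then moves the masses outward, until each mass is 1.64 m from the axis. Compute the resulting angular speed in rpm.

ω₂ ≈ 5.05 rpm

No external torque acts about the spin axis, so angular momentum is conserved.
I₁ = 0.691 + 2(4.24)(0.775)² = 5.784 kg·m²; I₂ = 0.691 + 2(4.24)(1.64)² = 23.50 kg·m².
ω₂ = I₁ω₁ / I₂ = (5.784)(20.5 rpm) / (23.50) = 5.046 rpm.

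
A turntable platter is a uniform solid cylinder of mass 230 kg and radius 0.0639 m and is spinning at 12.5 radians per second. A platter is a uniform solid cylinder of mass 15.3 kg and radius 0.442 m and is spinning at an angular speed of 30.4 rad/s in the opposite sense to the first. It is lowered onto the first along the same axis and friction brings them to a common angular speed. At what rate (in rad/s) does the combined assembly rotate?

The coupling torques are internal; angular momentum about the shared axis is conserved.
Moments of inertia: I_A = ½(230)(0.0639)² = 0.4696 kg·m²; I_B = ½(15.3)(0.442)² = 1.495 kg·m².
Taking A's sense as positive: L = (0.4696)(12.5) − (1.495)(30.4) = -39.56 kg·m²·rad/s.
Combined I = 0.4696 + 1.495 = 1.964 kg·m².
ω_f = L / I = -39.56 / 1.964 = -20.14 rad/s.

|ω_f| ≈ 20.1 rad/s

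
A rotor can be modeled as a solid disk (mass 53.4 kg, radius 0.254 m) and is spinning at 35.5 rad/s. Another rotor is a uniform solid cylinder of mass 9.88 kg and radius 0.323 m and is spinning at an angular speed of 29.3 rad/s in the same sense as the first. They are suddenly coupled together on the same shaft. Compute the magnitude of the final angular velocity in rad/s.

|ω_f| ≈ 34.1 rad/s

The coupling torques are internal; angular momentum about the shared axis is conserved.
Moments of inertia: I_A = ½(53.4)(0.254)² = 1.723 kg·m²; I_B = ½(9.88)(0.323)² = 0.5154 kg·m².
Taking A's sense as positive: L = (1.723)(35.5) + (0.5154)(29.3) = 76.25 kg·m²·rad/s.
Combined I = 1.723 + 0.5154 = 2.238 kg·m².
ω_f = L / I = 76.25 / 2.238 = 34.07 rad/s.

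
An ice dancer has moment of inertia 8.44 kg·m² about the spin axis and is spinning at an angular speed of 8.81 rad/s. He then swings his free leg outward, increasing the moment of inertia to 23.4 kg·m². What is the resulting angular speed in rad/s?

ω₂ ≈ 3.18 rad/s

Angular momentum about the spin axis is conserved since the torque about it is zero.
ω₂ = I₁ω₁ / I₂ = (8.440)(8.81 rad/s) / (23.40) = 3.178 rad/s.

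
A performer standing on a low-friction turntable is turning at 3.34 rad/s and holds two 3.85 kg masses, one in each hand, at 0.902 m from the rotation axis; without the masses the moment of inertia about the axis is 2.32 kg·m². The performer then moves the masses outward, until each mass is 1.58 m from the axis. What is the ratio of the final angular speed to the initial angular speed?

ω₂/ω₁ ≈ 0.399

With no external torque about the axis, L is conserved: I₁ω₁ = I₂ω₂.
I₁ = 2.32 + 2(3.85)(0.902)² = 8.585 kg·m²; I₂ = 2.32 + 2(3.85)(1.58)² = 21.54 kg·m².
ω₂/ω₁ = I₁/I₂ = 8.585 / 21.54 = 0.3985.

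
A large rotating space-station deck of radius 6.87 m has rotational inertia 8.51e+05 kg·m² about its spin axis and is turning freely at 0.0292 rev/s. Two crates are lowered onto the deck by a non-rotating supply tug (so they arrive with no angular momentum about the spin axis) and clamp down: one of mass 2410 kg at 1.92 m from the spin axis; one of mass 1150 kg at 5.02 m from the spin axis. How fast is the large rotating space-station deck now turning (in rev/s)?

The added mass arrives with no angular momentum about the spin axis, and any external torque about the spin axis is negligible, so the system's angular momentum is conserved.
Added inertia Σmr² = (2410)(1.92)² + (1150)(5.02)² = 37860 kg·m²; I_f = 8.510e+05 + 37860 = 8.889e+05 kg·m².
ω_f = I_p ω_i / I_f = (8.510e+05)(0.0292) / 8.889e+05 = 0.02796 rev/s.

ω_f ≈ 0.0280 rev/s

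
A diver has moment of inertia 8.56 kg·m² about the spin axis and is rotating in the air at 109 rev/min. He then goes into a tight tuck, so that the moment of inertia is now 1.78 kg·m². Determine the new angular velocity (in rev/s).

ω₂ ≈ 8.74 rev/s

With no external torque about the axis, L is conserved: I₁ω₁ = I₂ω₂.
ω₂ = I₁ω₁ / I₂ = (8.560)(109 rpm) / (1.780) = 524.2 rpm = 8.736 rev/s.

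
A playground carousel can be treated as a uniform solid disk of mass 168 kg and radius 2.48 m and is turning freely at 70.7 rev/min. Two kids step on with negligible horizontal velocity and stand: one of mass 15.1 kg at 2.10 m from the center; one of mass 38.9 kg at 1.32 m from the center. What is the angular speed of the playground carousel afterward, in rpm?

The added mass arrives with no angular momentum about the center, and any external torque about the center is negligible, so the system's angular momentum is conserved.
I_p = ½(168)(2.48)² = 516.6 kg·m².
Added inertia Σmr² = (15.1)(2.10)² + (38.9)(1.32)² = 134.4 kg·m²; I_f = 516.6 + 134.4 = 651.0 kg·m².
ω_f = I_p ω_i / I_f = (516.6)(70.7) / 651.0 = 56.11 rpm.

ω_f ≈ 56.1 rpm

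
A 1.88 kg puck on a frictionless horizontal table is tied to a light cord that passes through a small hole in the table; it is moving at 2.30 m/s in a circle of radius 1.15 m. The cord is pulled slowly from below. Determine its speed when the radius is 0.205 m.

v₂ ≈ 12.9 m/s

Central (radial) force ⇒ zero torque about the center ⇒ m v r is constant.
v₂ = v₁ r₁ / r₂ = (2.30)(1.15) / (0.205) = 12.90 m/s.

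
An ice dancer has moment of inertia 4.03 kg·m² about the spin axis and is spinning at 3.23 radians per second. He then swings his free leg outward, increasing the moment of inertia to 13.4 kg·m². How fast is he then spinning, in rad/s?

ω₂ ≈ 0.971 rad/s

Angular momentum about the spin axis is conserved since the torque about it is zero.
ω₂ = I₁ω₁ / I₂ = (4.030)(3.23 rad/s) / (13.40) = 0.9714 rad/s.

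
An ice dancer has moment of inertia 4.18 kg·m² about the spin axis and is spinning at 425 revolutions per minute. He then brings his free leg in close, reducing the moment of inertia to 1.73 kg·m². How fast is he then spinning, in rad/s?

ω₂ ≈ 108 rad/s

With no external torque about the axis, L is conserved: I₁ω₁ = I₂ω₂.
ω₂ = I₁ω₁ / I₂ = (4.180)(425 rpm) / (1.730) = 1027 rpm = 107.5 rad/s.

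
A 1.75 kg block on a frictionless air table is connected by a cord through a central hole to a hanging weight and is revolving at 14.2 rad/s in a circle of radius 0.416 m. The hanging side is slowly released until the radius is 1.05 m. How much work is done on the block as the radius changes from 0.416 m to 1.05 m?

No torque about the axis ⇒ m r₁² ω₁ = m r₂² ω₂.
ω₂ = ω₁ (r₁/r₂)² = (14.2)(0.416/1.05)² = 2.229 rad/s.
W = ΔKE = ½m(v₂² − v₁²) = -25.74 J.

W ≈ -25.7 J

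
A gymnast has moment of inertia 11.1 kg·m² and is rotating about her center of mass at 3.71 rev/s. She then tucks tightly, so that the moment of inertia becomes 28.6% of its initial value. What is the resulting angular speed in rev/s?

No external torque acts about the spin axis, so angular momentum is conserved.
I₂ = 0.286 × 11.1 = 3.175 kg·m².
ω₂ = I₁ω₁ / I₂ = (11.10)(3.71 rev/s) / (3.175) = 12.97 rev/s.

ω₂ ≈ 13.0 rev/s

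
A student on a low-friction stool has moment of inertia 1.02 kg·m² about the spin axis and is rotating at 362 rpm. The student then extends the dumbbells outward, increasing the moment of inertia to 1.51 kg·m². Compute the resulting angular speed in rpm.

No external torque acts about the spin axis, so angular momentum is conserved.
ω₂ = I₁ω₁ / I₂ = (1.020)(362 rpm) / (1.510) = 244.5 rpm.

ω₂ ≈ 245 rpm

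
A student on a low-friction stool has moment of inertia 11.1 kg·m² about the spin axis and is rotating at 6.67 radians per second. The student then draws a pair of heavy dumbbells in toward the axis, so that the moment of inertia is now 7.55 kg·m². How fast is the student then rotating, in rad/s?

ω₂ ≈ 9.81 rad/s

With no external torque about the axis, L is conserved: I₁ω₁ = I₂ω₂.
ω₂ = I₁ω₁ / I₂ = (11.10)(6.67 rad/s) / (7.550) = 9.806 rad/s.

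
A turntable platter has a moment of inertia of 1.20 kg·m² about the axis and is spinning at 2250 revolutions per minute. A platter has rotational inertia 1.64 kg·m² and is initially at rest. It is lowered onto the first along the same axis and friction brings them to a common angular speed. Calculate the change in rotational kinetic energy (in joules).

ΔKE ≈ -19200 J

The coupling torques are internal; angular momentum about the shared axis is conserved.
Taking A's sense as positive: L = (1.200)(2250) = 2700 kg·m²·rpm.
Combined I = 1.200 + 1.640 = 2.840 kg·m².
ω_f = L / I = 2700 / 2.840 = 950.7 rpm.
KE_i = ½ΣIω² = 33310 J; KE_f = ½(2.840)(99.56)² = 14070 J.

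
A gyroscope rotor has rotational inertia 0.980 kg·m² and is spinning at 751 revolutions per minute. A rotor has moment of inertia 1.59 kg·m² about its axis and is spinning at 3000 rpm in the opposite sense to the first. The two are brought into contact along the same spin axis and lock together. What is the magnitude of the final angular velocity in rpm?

The coupling torques are internal; angular momentum about the shared axis is conserved.
Taking A's sense as positive: L = (0.9800)(751) − (1.590)(3000) = -4034 kg·m²·rpm.
Combined I = 0.9800 + 1.590 = 2.570 kg·m².
ω_f = L / I = -4034 / 2.570 = -1570 rpm.

|ω_f| ≈ 1570 rpm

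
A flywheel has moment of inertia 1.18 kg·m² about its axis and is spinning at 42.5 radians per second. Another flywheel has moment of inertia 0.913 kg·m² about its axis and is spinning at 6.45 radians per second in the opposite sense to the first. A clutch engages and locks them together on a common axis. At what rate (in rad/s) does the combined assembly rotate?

|ω_f| ≈ 21.1 rad/s

No external torque acts about the common axis, so total angular momentum is conserved.
Taking A's sense as positive: L = (1.180)(42.5) − (0.9130)(6.45) = 44.26 kg·m²·rad/s.
Combined I = 1.180 + 0.9130 = 2.093 kg·m².
ω_f = L / I = 44.26 / 2.093 = 21.15 rad/s.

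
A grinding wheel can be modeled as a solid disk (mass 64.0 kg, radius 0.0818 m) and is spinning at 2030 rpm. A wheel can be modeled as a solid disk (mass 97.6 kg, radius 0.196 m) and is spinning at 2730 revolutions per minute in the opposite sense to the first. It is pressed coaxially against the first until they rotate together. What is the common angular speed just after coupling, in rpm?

The coupling torques are internal; angular momentum about the shared axis is conserved.
Moments of inertia: I_A = ½(64.0)(0.0818)² = 0.2141 kg·m²; I_B = ½(97.6)(0.196)² = 1.875 kg·m².
Taking A's sense as positive: L = (0.2141)(2030) − (1.875)(2730) = -4683 kg·m²·rpm.
Combined I = 0.2141 + 1.875 = 2.089 kg·m².
ω_f = L / I = -4683 / 2.089 = -2242 rpm.

|ω_f| ≈ 2240 rpm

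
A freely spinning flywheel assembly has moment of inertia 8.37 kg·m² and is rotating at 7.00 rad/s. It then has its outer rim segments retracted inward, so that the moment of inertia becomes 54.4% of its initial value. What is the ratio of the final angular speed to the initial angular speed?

ω₂/ω₁ ≈ 1.84

With no external torque about the axis, L is conserved: I₁ω₁ = I₂ω₂.
I₂ = 0.544 × 8.37 = 4.553 kg·m².
ω₂/ω₁ = I₁/I₂ = 8.370 / 4.553 = 1.838.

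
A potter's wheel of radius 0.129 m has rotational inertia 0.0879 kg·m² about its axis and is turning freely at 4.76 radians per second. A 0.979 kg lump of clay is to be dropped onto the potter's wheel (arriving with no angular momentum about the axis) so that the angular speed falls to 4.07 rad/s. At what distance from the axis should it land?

The added mass arrives with no angular momentum about the axis, and any external torque about the axis is negligible, so the system's angular momentum is conserved.
I_p ω_i = (I_p + m r²) ω_f ⇒ m r² = I_p(ω_i/ω_f − 1) = 0.08790(4.76/4.07 − 1) = 0.01490 kg·m².
r = √(0.01490/0.979) = 0.1234 m.

r ≈ 0.123 m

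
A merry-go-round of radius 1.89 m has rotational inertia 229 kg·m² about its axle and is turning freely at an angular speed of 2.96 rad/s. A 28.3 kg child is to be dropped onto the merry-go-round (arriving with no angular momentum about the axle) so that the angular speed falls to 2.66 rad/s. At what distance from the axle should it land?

r ≈ 0.955 m

No external torque acts about the axle; L_before = L_after.
I_p ω_i = (I_p + m r²) ω_f ⇒ m r² = I_p(ω_i/ω_f − 1) = 229.0(2.96/2.66 − 1) = 25.83 kg·m².
r = √(25.83/28.3) = 0.9553 m.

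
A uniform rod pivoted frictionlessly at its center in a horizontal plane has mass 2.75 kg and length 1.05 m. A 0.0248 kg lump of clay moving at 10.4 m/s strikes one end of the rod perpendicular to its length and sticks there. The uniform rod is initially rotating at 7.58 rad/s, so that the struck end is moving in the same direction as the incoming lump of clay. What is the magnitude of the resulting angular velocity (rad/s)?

The axle reaction passes through the pivot and exerts no torque about it; angular momentum about the pivot is conserved through the impact.
I_p = (1/12)(2.75)(1.05)² = 0.2527 kg·m². Taking the sense of the lump of clay's angular momentum as positive, L_{lump} = m v R = (0.0248)(10.4)(1.05/2) = 0.1354 kg·m²/s.
L_i = +I_p ω_p + m v R = +(0.2527)(7.58) + 0.1354 = 2.051 kg·m²/s.
After sticking, I_f = I_p + m R² = 0.2527 + (0.0248)(1.05/2)² = 0.2595 kg·m².
ω_f = L_i / I_f = 2.051 / 0.2595 = 7.902 rad/s.

|ω_f| ≈ 7.90 rad/s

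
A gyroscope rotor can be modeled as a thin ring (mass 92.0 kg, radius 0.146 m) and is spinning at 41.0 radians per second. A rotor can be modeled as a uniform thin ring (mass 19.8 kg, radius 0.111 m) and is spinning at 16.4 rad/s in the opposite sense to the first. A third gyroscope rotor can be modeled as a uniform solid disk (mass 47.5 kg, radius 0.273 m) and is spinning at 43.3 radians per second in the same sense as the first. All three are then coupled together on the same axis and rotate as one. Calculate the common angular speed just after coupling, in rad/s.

The coupling torques are internal; angular momentum about the shared axis is conserved.
Moments of inertia: I_A = (92.0)(0.146)² = 1.961 kg·m²; I_B = (19.8)(0.111)² = 0.2440 kg·m²; I_C = ½(47.5)(0.273)² = 1.770 kg·m².
Taking A's sense as positive: L = (1.961)(41.0) − (0.2440)(16.4) + (1.770)(43.3) = 153.0 kg·m²·rad/s.
Combined I = 1.961 + 0.2440 + 1.770 = 3.975 kg·m².
ω_f = L / I = 153.0 / 3.975 = 38.50 rad/s.

|ω_f| ≈ 38.5 rad/s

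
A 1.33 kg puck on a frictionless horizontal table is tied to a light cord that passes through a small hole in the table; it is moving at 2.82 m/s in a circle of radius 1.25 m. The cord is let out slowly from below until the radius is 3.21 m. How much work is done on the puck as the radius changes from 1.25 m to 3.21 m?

W ≈ -4.49 J

Central (radial) force ⇒ zero torque about the center ⇒ m v r is constant.
v₂ = v₁ r₁ / r₂ = (2.82)(1.25) / (3.21) = 1.098 m/s.
W = ΔKE = ½m(v₂² − v₁²) = -4.486 J.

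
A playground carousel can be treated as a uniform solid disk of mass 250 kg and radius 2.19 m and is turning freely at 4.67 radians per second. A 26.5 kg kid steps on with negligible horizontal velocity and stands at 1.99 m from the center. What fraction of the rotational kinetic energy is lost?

The added mass arrives with no angular momentum about the center, and any external torque about the center is negligible, so the system's angular momentum is conserved.
I_p = ½(250)(2.19)² = 599.5 kg·m².
Added inertia Σmr² = (26.5)(1.99)² = 104.9 kg·m²; I_f = 599.5 + 104.9 = 704.5 kg·m².
ω_f = I_p ω_i / I_f = (599.5)(4.67) / 704.5 = 3.974 rad/s.
KE_i = ½(599.5)(4.670 rad/s)² = 6537 J; KE_f = ½(704.5)(3.974)² = 5563 J.
Fraction lost = 0.1490.

fraction ≈ 0.149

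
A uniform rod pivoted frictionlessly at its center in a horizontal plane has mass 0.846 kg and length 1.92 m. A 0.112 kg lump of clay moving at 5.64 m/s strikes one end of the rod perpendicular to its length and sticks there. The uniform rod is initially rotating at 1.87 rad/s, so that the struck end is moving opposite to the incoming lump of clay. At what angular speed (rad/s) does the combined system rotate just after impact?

|ω_f| ≈ 0.332 rad/s

The axle reaction passes through the pivot and exerts no torque about it; angular momentum about the pivot is conserved through the impact.
I_p = (1/12)(0.846)(1.92)² = 0.2599 kg·m². Taking the sense of the lump of clay's angular momentum as positive, L_{lump} = m v R = (0.112)(5.64)(1.92/2) = 0.6064 kg·m²/s.
L_i = −I_p ω_p + m v R = −(0.2599)(1.87) + 0.6064 = 0.1204 kg·m²/s.
After sticking, I_f = I_p + m R² = 0.2599 + (0.112)(1.92/2)² = 0.3631 kg·m².
ω_f = L_i / I_f = 0.1204 / 0.3631 = 0.3316 rad/s.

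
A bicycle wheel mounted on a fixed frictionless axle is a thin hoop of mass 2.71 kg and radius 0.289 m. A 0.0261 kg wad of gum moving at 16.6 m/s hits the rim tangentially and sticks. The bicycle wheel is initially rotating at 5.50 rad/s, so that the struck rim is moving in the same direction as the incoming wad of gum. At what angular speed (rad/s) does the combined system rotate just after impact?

|ω_f| ≈ 6.00 rad/s

About the axle the impulsive forces during the collision are internal, so angular momentum about that axis is conserved.
I_p = (2.71)(0.289)² = 0.2263 kg·m². Taking the sense of the wad of gum's angular momentum as positive, L_{wad} = m v R = (0.0261)(16.6)(0.289) = 0.1252 kg·m²/s.
L_i = +I_p ω_p + m v R = +(0.2263)(5.50) + 0.1252 = 1.370 kg·m²/s.
After sticking, I_f = I_p + m R² = 0.2263 + (0.0261)(0.289)² = 0.2285 kg·m².
ω_f = L_i / I_f = 1.370 / 0.2285 = 5.995 rad/s.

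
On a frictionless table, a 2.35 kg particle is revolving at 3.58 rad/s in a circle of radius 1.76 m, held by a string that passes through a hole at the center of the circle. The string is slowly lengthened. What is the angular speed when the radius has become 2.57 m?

ω₂ ≈ 1.68 rad/s

No torque about the axis ⇒ m r₁² ω₁ = m r₂² ω₂.
ω₂ = ω₁ (r₁/r₂)² = (3.58)(1.76/2.57)² = 1.679 rad/s.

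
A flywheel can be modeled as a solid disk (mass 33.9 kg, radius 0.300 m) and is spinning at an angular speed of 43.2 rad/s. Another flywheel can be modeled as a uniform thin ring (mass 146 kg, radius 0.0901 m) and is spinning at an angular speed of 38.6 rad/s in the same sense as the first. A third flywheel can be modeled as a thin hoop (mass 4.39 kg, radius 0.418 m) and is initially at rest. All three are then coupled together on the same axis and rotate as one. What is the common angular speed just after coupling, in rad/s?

The coupling torques are internal; angular momentum about the shared axis is conserved.
Moments of inertia: I_A = ½(33.9)(0.300)² = 1.525 kg·m²; I_B = (146)(0.0901)² = 1.185 kg·m²; I_C = (4.39)(0.418)² = 0.7670 kg·m².
Taking A's sense as positive: L = (1.525)(43.2) + (1.185)(38.6) = 111.7 kg·m²·rad/s.
Combined I = 1.525 + 1.185 + 0.7670 = 3.478 kg·m².
ω_f = L / I = 111.7 / 3.478 = 32.10 rad/s.

|ω_f| ≈ 32.1 rad/s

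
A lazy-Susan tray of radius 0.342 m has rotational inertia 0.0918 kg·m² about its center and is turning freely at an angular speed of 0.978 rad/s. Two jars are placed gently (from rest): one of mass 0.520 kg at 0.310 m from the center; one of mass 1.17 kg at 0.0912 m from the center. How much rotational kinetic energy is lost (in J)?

No external torque acts about the center; L_before = L_after.
Added inertia Σmr² = (0.520)(0.310)² + (1.17)(0.0912)² = 0.05970 kg·m²; I_f = 0.09180 + 0.05970 = 0.1515 kg·m².
ω_f = I_p ω_i / I_f = (0.09180)(0.978) / 0.1515 = 0.5926 rad/s.
KE_i = ½(0.09180)(0.9780 rad/s)² = 0.04390 J; KE_f = ½(0.1515)(0.5926)² = 0.02660 J.

energy lost ≈ 0.0173 J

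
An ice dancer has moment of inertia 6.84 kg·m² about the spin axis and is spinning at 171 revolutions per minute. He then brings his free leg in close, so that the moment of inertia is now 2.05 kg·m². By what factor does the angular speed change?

Angular momentum about the spin axis is conserved since the torque about it is zero.
ω₂/ω₁ = I₁/I₂ = 6.840 / 2.050 = 3.337.

ω₂/ω₁ ≈ 3.34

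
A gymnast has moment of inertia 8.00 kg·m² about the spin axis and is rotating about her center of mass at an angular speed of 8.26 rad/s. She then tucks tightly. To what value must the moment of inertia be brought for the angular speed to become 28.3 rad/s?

I₂ ≈ 2.33 kg·m²

No external torque acts about the spin axis, so angular momentum is conserved.
I₂ = I₁ω₁ / ω₂ = (8.00)(8.26) / (28.3) = 2.335 kg·m².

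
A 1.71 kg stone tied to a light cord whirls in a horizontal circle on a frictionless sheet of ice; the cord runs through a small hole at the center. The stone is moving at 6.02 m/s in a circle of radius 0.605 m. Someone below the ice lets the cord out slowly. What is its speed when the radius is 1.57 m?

v₂ ≈ 2.32 m/s

The only horizontal force on the mass is along the cord (radial), so it exerts no torque about the hole and angular momentum m v r is conserved.
v₂ = v₁ r₁ / r₂ = (6.02)(0.605) / (1.57) = 2.320 m/s.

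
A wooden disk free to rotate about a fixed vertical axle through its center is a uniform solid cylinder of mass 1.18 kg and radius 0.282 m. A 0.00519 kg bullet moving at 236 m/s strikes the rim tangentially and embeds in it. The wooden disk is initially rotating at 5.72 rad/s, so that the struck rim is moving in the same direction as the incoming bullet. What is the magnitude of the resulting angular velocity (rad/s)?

The axle reaction passes through the axle and exerts no torque about it; angular momentum about the axle is conserved through the impact.
I_p = ½(1.18)(0.282)² = 0.04692 kg·m². Taking the sense of the bullet's angular momentum as positive, L_{bullet} = m v R = (0.00519)(236)(0.282) = 0.3454 kg·m²/s.
L_i = +I_p ω_p + m v R = +(0.04692)(5.72) + 0.3454 = 0.6138 kg·m²/s.
After sticking, I_f = I_p + m R² = 0.04692 + (0.00519)(0.282)² = 0.04733 kg·m².
ω_f = L_i / I_f = 0.6138 / 0.04733 = 12.97 rad/s.

|ω_f| ≈ 13.0 rad/s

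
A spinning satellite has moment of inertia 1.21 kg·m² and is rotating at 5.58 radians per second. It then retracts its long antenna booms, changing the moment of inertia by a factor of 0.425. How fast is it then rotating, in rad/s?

Angular momentum about the spin axis is conserved since the torque about it is zero.
I₂ = 0.425 × 1.21 = 0.5142 kg·m².
ω₂ = I₁ω₁ / I₂ = (1.210)(5.58 rad/s) / (0.5142) = 13.13 rad/s.

ω₂ ≈ 13.1 rad/s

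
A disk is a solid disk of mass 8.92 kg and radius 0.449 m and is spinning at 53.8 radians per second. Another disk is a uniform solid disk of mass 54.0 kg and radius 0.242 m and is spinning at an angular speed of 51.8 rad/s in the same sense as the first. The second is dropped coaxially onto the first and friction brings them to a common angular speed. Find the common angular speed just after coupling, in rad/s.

|ω_f| ≈ 52.5 rad/s

No external torque acts about the common axis, so total angular momentum is conserved.
Moments of inertia: I_A = ½(8.92)(0.449)² = 0.8991 kg·m²; I_B = ½(54.0)(0.242)² = 1.581 kg·m².
Taking A's sense as positive: L = (0.8991)(53.8) + (1.581)(51.8) = 130.3 kg·m²·rad/s.
Combined I = 0.8991 + 1.581 = 2.480 kg·m².
ω_f = L / I = 130.3 / 2.480 = 52.53 rad/s.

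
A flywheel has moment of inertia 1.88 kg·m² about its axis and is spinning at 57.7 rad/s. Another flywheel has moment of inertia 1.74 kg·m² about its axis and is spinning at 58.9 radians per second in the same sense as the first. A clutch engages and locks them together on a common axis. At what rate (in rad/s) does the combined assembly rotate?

No external torque acts about the common axis, so total angular momentum is conserved.
Taking A's sense as positive: L = (1.880)(57.7) + (1.740)(58.9) = 211.0 kg·m²·rad/s.
Combined I = 1.880 + 1.740 = 3.620 kg·m².
ω_f = L / I = 211.0 / 3.620 = 58.28 rad/s.

|ω_f| ≈ 58.3 rad/s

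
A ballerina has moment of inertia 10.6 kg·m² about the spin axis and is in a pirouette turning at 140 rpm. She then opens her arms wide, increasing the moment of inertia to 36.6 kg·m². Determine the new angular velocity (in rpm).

No external torque acts about the spin axis, so angular momentum is conserved.
ω₂ = I₁ω₁ / I₂ = (10.60)(140 rpm) / (36.60) = 40.55 rpm.

ω₂ ≈ 40.5 rpm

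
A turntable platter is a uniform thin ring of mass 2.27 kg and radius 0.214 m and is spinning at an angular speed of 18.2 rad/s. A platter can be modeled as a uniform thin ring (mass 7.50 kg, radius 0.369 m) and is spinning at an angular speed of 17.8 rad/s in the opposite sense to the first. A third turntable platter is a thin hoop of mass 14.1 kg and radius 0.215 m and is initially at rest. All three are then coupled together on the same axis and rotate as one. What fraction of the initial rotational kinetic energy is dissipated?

fraction ≈ 0.583

No external torque acts about the common axis, so total angular momentum is conserved.
Moments of inertia: I_A = (2.27)(0.214)² = 0.1040 kg·m²; I_B = (7.50)(0.369)² = 1.021 kg·m²; I_C = (14.1)(0.215)² = 0.6518 kg·m².
Taking A's sense as positive: L = (0.1040)(18.2) − (1.021)(17.8) = -16.29 kg·m²·rad/s.
Combined I = 0.1040 + 1.021 + 0.6518 = 1.777 kg·m².
ω_f = L / I = -16.29 / 1.777 = -9.165 rad/s.
KE_i = ½ΣIω² = 179.0 J; KE_f = ½(1.777)(9.165)² = 74.63 J.
Fraction dissipated = (KE_i − KE_f)/KE_i = 0.5831.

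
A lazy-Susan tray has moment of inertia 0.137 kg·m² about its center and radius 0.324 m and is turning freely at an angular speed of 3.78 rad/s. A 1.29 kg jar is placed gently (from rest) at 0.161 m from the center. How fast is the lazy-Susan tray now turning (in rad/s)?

ω_f ≈ 3.04 rad/s

The added mass arrives with no angular momentum about the center, and any external torque about the center is negligible, so the system's angular momentum is conserved.
Added inertia Σmr² = (1.29)(0.161)² = 0.03344 kg·m²; I_f = 0.1370 + 0.03344 = 0.1704 kg·m².
ω_f = I_p ω_i / I_f = (0.1370)(3.78) / 0.1704 = 3.038 rad/s.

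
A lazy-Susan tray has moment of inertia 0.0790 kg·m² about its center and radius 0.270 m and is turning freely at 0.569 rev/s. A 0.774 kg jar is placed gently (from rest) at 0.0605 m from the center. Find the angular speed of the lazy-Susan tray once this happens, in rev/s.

No external torque acts about the center; L_before = L_after.
Added inertia Σmr² = (0.774)(0.0605)² = 0.002833 kg·m²; I_f = 0.07900 + 0.002833 = 0.08183 kg·m².
ω_f = I_p ω_i / I_f = (0.07900)(0.569) / 0.08183 = 0.5493 rev/s.

ω_f ≈ 0.549 rev/s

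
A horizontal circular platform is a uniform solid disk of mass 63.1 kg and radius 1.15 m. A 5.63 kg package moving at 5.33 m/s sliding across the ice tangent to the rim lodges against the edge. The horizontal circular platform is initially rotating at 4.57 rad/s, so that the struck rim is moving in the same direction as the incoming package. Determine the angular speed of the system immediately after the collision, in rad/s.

|ω_f| ≈ 4.58 rad/s

About the central axle the impulsive forces during the collision are internal, so angular momentum about that axis is conserved.
I_p = ½(63.1)(1.15)² = 41.72 kg·m². Taking the sense of the package's angular momentum as positive, L_{package} = m v R = (5.63)(5.33)(1.15) = 34.51 kg·m²/s.
L_i = +I_p ω_p + m v R = +(41.72)(4.57) + 34.51 = 225.2 kg·m²/s.
After sticking, I_f = I_p + m R² = 41.72 + (5.63)(1.15)² = 49.17 kg·m².
ω_f = L_i / I_f = 225.2 / 49.17 = 4.580 rad/s.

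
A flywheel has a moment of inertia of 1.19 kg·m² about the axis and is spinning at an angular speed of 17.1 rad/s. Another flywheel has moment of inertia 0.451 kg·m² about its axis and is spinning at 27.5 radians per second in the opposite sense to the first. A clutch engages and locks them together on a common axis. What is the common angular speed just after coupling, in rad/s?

No external torque acts about the common axis, so total angular momentum is conserved.
Taking A's sense as positive: L = (1.190)(17.1) − (0.4510)(27.5) = 7.947 kg·m²·rad/s.
Combined I = 1.190 + 0.4510 = 1.641 kg·m².
ω_f = L / I = 7.947 / 1.641 = 4.842 rad/s.

|ω_f| ≈ 4.84 rad/s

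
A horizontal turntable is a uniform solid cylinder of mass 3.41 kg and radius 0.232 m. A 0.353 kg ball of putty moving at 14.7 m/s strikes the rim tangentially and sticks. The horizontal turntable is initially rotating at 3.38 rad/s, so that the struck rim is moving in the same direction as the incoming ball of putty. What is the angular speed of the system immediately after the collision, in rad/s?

The axle reaction passes through the axle and exerts no torque about it; angular momentum about the axle is conserved through the impact.
I_p = ½(3.41)(0.232)² = 0.09177 kg·m². Taking the sense of the ball of putty's angular momentum as positive, L_{ball} = m v R = (0.353)(14.7)(0.232) = 1.204 kg·m²/s.
L_i = +I_p ω_p + m v R = +(0.09177)(3.38) + 1.204 = 1.514 kg·m²/s.
After sticking, I_f = I_p + m R² = 0.09177 + (0.353)(0.232)² = 0.1108 kg·m².
ω_f = L_i / I_f = 1.514 / 0.1108 = 13.67 rad/s.

|ω_f| ≈ 13.7 rad/s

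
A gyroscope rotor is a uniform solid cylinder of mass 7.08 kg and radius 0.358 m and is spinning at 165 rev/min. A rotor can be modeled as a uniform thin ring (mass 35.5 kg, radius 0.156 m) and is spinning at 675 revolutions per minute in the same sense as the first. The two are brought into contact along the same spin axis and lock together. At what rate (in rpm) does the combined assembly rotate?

|ω_f| ≈ 499 rpm

No external torque acts about the common axis, so total angular momentum is conserved.
Moments of inertia: I_A = ½(7.08)(0.358)² = 0.4537 kg·m²; I_B = (35.5)(0.156)² = 0.8639 kg·m².
Taking A's sense as positive: L = (0.4537)(165) + (0.8639)(675) = 658.0 kg·m²·rpm.
Combined I = 0.4537 + 0.8639 = 1.318 kg·m².
ω_f = L / I = 658.0 / 1.318 = 499.4 rpm.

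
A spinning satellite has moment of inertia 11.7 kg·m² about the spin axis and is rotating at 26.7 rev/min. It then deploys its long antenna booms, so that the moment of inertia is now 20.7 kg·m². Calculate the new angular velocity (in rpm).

With no external torque about the axis, L is conserved: I₁ω₁ = I₂ω₂.
ω₂ = I₁ω₁ / I₂ = (11.70)(26.7 rpm) / (20.70) = 15.09 rpm.

ω₂ ≈ 15.1 rpm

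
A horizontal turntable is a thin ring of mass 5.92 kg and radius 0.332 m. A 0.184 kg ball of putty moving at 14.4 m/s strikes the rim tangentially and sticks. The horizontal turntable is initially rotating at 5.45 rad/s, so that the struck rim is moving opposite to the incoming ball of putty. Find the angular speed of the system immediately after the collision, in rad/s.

|ω_f| ≈ 3.98 rad/s

About the axle the impulsive forces during the collision are internal, so angular momentum about that axis is conserved.
I_p = (5.92)(0.332)² = 0.6525 kg·m². Taking the sense of the ball of putty's angular momentum as positive, L_{ball} = m v R = (0.184)(14.4)(0.332) = 0.8797 kg·m²/s.
L_i = −I_p ω_p + m v R = −(0.6525)(5.45) + 0.8797 = -2.677 kg·m²/s.
After sticking, I_f = I_p + m R² = 0.6525 + (0.184)(0.332)² = 0.6728 kg·m².
ω_f = L_i / I_f = -2.677 / 0.6728 = -3.978 rad/s.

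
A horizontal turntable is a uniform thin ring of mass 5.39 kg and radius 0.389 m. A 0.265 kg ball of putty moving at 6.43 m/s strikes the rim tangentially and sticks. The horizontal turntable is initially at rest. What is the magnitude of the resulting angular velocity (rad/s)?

|ω_f| ≈ 0.775 rad/s

The axle reaction passes through the axle and exerts no torque about it; angular momentum about the axle is conserved through the impact.
I_p = (5.39)(0.389)² = 0.8156 kg·m². Taking the sense of the ball of putty's angular momentum as positive, L_{ball} = m v R = (0.265)(6.43)(0.389) = 0.6628 kg·m²/s.
L_i = 0 + 0.6628 = 0.6628 kg·m²/s.
After sticking, I_f = I_p + m R² = 0.8156 + (0.265)(0.389)² = 0.8557 kg·m².
ω_f = L_i / I_f = 0.6628 / 0.8557 = 0.7746 rad/s.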